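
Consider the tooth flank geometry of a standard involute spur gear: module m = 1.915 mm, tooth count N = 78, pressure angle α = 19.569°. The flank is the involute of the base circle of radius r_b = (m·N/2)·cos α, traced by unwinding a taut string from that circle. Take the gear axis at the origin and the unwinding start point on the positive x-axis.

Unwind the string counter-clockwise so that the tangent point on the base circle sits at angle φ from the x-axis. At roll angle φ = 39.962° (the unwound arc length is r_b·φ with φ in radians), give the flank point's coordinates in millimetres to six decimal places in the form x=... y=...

x=85.461502 y=7.578288

pitch radius r_p = m·N/2 = 1.915·78/2 = 74.685000
base radius r_b = r_p·cos α = 74.685000·cos 19.569° = 70.371106
roll angle φ = 39.962° = 0.69746848 rad
x = r_b·(cos φ + φ·sin φ) = 70.371106·(0.76647059 + 0.69746848·0.64227941) = 85.461502
y = r_b·(sin φ − φ·cos φ) = 70.371106·(0.64227941 − 0.69746848·0.76647059) = 7.578288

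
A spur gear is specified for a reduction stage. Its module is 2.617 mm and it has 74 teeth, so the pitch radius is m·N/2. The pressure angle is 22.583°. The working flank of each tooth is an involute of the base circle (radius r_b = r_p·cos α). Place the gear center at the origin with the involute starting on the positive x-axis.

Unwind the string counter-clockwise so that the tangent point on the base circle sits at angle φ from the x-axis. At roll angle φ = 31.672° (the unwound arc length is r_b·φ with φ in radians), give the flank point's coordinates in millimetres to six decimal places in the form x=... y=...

x=102.038184 y=4.881665

pitch radius r_p = m·N/2 = 2.617·74/2 = 96.829000
base radius r_b = r_p·cos α = 96.829000·cos 22.583° = 89.404559
roll angle φ = 31.672° = 0.55278068 rad
x = r_b·(cos φ + φ·sin φ) = 89.404559·(0.85106780 + 0.55278068·0.52505580) = 102.038184
y = r_b·(sin φ − φ·cos φ) = 89.404559·(0.52505580 − 0.55278068·0.85106780) = 4.881665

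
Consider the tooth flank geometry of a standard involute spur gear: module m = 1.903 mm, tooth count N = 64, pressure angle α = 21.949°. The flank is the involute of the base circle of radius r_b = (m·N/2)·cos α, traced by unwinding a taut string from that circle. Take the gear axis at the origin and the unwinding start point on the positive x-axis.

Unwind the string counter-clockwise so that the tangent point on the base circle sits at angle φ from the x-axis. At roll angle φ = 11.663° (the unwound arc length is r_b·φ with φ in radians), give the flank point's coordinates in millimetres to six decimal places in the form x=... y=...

pitch radius r_p = m·N/2 = 1.903·64/2 = 60.896000
base radius r_b = r_p·cos α = 60.896000·cos 21.949° = 56.482071
roll angle φ = 11.663° = 0.20355775 rad
x = r_b·(cos φ + φ·sin φ) = 56.482071·(0.97935356 + 0.20355775·0.20215490) = 57.640166
y = r_b·(sin φ − φ·cos φ) = 56.482071·(0.20215490 − 0.20355775·0.97935356) = 0.158144

x=57.640166 y=0.158144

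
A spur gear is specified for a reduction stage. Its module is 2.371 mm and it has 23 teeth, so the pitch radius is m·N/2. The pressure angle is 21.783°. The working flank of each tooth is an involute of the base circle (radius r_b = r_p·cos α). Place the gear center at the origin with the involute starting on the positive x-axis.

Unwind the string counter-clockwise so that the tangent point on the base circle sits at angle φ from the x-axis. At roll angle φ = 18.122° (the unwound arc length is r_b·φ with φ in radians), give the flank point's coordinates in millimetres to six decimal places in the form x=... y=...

pitch radius r_p = m·N/2 = 2.371·23/2 = 27.266500
base radius r_b = r_p·cos α = 27.266500·cos 21.783° = 25.319562
roll angle φ = 18.122° = 0.31628857 rad
x = r_b·(cos φ + φ·sin φ) = 25.319562·(0.95039637 + 0.31628857·0.31104138) = 26.554529
y = r_b·(sin φ − φ·cos φ) = 25.319562·(0.31104138 − 0.31628857·0.95039637) = 0.264384

x=26.554529 y=0.264384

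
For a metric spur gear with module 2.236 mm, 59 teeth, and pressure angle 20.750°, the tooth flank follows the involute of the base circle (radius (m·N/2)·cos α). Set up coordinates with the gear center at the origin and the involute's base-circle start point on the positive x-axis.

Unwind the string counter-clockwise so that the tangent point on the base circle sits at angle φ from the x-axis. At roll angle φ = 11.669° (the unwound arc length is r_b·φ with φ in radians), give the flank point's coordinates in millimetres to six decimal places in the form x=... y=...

x=62.949418 y=0.172973

pitch radius r_p = m·N/2 = 2.236·59/2 = 65.962000
base radius r_b = r_p·cos α = 65.962000·cos 20.750° = 61.683389
roll angle φ = 11.669° = 0.20366247 rad
x = r_b·(cos φ + φ·sin φ) = 61.683389·(0.97933239 + 0.20366247·0.20225746) = 62.949418
y = r_b·(sin φ − φ·cos φ) = 61.683389·(0.20225746 − 0.20366247·0.97933239) = 0.172973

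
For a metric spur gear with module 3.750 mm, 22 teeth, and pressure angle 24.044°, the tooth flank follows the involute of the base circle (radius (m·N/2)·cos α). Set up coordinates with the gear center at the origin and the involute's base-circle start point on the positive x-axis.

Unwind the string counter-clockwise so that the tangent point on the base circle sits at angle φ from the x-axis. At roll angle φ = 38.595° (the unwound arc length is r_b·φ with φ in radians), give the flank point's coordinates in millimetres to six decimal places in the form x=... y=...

x=45.272095 y=3.666687

pitch radius r_p = m·N/2 = 3.750·22/2 = 41.250000
base radius r_b = r_p·cos α = 41.250000·cos 24.044° = 37.670855
roll angle φ = 38.595° = 0.67360982 rad
x = r_b·(cos φ + φ·sin φ) = 37.670855·(0.78157491 + 0.67360982·0.62381139) = 45.272095
y = r_b·(sin φ − φ·cos φ) = 37.670855·(0.62381139 − 0.67360982·0.78157491) = 3.666687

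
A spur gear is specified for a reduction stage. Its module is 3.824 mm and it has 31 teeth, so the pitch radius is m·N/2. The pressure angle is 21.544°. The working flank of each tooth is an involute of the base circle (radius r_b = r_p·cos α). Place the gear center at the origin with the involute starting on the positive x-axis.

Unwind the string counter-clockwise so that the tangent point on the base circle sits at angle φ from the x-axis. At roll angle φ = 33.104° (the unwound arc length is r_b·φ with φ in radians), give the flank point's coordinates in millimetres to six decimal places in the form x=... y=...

pitch radius r_p = m·N/2 = 3.824·31/2 = 59.272000
base radius r_b = r_p·cos α = 59.272000·cos 21.544° = 55.131012
roll angle φ = 33.104° = 0.57777380 rad
x = r_b·(cos φ + φ·sin φ) = 55.131012·(0.83768059 + 0.57777380·0.54616044) = 63.579165
y = r_b·(sin φ − φ·cos φ) = 55.131012·(0.54616044 − 0.57777380·0.83768059) = 3.427525

x=63.579165 y=3.427525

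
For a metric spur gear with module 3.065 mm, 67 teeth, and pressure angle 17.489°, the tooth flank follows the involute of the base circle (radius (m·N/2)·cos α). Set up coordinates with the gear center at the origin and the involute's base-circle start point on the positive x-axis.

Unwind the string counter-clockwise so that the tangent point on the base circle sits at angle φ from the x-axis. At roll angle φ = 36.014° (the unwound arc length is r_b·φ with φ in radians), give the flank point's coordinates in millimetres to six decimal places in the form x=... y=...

x=115.407763 y=7.790932

pitch radius r_p = m·N/2 = 3.065·67/2 = 102.677500
base radius r_b = r_p·cos α = 102.677500·cos 17.489° = 97.931198
roll angle φ = 36.014° = 0.62856288 rad
x = r_b·(cos φ + φ·sin φ) = 97.931198·(0.80887335 + 0.62856288·0.58798291) = 115.407763
y = r_b·(sin φ − φ·cos φ) = 97.931198·(0.58798291 − 0.62856288·0.80887335) = 7.790932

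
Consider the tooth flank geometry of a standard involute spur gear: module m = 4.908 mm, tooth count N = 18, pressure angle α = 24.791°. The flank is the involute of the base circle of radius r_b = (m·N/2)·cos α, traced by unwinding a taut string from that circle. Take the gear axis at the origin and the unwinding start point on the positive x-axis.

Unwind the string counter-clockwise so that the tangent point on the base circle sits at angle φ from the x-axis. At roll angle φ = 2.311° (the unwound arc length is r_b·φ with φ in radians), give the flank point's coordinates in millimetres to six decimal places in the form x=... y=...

x=40.133863 y=0.000877

pitch radius r_p = m·N/2 = 4.908·18/2 = 44.172000
base radius r_b = r_p·cos α = 44.172000·cos 24.791° = 40.101257
roll angle φ = 2.311° = 0.04033456 rad
x = r_b·(cos φ + φ·sin φ) = 40.101257·(0.99918667 + 0.04033456·0.04032362) = 40.133863
y = r_b·(sin φ − φ·cos φ) = 40.101257·(0.04032362 − 0.04033456·0.99918667) = 0.000877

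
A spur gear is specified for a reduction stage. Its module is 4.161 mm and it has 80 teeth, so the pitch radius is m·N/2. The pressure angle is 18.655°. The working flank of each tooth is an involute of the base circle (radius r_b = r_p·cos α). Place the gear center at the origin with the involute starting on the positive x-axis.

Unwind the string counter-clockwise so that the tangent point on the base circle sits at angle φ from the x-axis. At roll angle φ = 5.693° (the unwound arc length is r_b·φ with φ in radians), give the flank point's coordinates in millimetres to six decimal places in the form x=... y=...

x=158.472063 y=0.051514

pitch radius r_p = m·N/2 = 4.161·80/2 = 166.440000
base radius r_b = r_p·cos α = 166.440000·cos 18.655° = 157.695541
roll angle φ = 5.693° = 0.09936159 rad
x = r_b·(cos φ + φ·sin φ) = 157.695541·(0.99506770 + 0.09936159·0.09919818) = 158.472063
y = r_b·(sin φ − φ·cos φ) = 157.695541·(0.09919818 − 0.09936159·0.99506770) = 0.051514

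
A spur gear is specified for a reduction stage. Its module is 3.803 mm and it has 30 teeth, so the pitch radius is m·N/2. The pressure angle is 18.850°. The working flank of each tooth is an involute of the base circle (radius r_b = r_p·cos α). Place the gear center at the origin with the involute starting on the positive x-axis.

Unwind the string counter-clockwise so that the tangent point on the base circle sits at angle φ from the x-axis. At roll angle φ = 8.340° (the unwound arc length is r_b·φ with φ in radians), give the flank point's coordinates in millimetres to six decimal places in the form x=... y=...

x=54.554437 y=0.055382

pitch radius r_p = m·N/2 = 3.803·30/2 = 57.045000
base radius r_b = r_p·cos α = 57.045000·cos 18.850° = 53.985544
roll angle φ = 8.340° = 0.14556046 rad
x = r_b·(cos φ + φ·sin φ) = 53.985544·(0.98942477 + 0.14556046·0.14504699) = 54.554437
y = r_b·(sin φ − φ·cos φ) = 53.985544·(0.14504699 − 0.14556046·0.98942477) = 0.055382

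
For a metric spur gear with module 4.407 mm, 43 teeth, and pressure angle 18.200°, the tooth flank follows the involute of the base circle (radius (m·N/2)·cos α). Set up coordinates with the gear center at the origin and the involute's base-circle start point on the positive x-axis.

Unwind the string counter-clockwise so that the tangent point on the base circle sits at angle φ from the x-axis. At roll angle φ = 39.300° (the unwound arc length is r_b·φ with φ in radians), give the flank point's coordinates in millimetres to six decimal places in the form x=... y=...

pitch radius r_p = m·N/2 = 4.407·43/2 = 94.750500
base radius r_b = r_p·cos α = 94.750500·cos 18.200° = 90.010327
roll angle φ = 39.300° = 0.68591440 rad
x = r_b·(cos φ + φ·sin φ) = 90.010327·(0.77384021 + 0.68591440·0.63338087) = 108.758152
y = r_b·(sin φ − φ·cos φ) = 90.010327·(0.63338087 − 0.68591440·0.77384021) = 9.234405

x=108.758152 y=9.234405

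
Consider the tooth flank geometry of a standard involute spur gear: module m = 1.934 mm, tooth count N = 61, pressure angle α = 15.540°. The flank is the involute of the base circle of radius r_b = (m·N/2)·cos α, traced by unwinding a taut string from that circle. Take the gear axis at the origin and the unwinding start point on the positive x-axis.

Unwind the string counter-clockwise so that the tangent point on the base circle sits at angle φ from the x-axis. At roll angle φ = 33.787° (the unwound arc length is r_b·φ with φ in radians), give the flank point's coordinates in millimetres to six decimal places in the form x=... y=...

x=65.869218 y=3.751150

pitch radius r_p = m·N/2 = 1.934·61/2 = 58.987000
base radius r_b = r_p·cos α = 58.987000·cos 15.540° = 56.830651
roll angle φ = 33.787° = 0.58969439 rad
x = r_b·(cos φ + φ·sin φ) = 56.830651·(0.83111067 + 0.58969439·0.55610706) = 65.869218
y = r_b·(sin φ − φ·cos φ) = 56.830651·(0.55610706 − 0.58969439·0.83111067) = 3.751150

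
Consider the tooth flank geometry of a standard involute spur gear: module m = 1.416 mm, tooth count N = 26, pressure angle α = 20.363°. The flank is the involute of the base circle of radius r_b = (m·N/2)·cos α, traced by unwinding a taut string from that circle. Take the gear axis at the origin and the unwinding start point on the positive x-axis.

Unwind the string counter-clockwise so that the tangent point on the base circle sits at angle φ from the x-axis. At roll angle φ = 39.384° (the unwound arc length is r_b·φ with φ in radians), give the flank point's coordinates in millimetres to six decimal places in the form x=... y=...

x=20.865572 y=1.781521

pitch radius r_p = m·N/2 = 1.416·26/2 = 18.408000
base radius r_b = r_p·cos α = 18.408000·cos 20.363° = 17.257627
roll angle φ = 39.384° = 0.68738047 rad
x = r_b·(cos φ + φ·sin φ) = 17.257627·(0.77291079 + 0.68738047·0.63451470) = 20.865572
y = r_b·(sin φ − φ·cos φ) = 17.257627·(0.63451470 − 0.68738047·0.77291079) = 1.781521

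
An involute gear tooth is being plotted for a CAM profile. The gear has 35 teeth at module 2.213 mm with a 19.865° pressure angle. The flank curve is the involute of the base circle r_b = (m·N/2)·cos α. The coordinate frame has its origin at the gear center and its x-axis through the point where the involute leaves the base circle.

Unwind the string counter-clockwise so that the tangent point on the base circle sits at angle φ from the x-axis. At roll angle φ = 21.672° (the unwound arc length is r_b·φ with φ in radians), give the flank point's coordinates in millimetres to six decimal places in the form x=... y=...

pitch radius r_p = m·N/2 = 2.213·35/2 = 38.727500
base radius r_b = r_p·cos α = 38.727500·cos 19.865° = 36.423054
roll angle φ = 21.672° = 0.37824776 rad
x = r_b·(cos φ + φ·sin φ) = 36.423054·(0.92931315 + 0.37824776·0.36929265) = 38.936145
y = r_b·(sin φ − φ·cos φ) = 36.423054·(0.36929265 − 0.37824776·0.92931315) = 0.647676

x=38.936145 y=0.647676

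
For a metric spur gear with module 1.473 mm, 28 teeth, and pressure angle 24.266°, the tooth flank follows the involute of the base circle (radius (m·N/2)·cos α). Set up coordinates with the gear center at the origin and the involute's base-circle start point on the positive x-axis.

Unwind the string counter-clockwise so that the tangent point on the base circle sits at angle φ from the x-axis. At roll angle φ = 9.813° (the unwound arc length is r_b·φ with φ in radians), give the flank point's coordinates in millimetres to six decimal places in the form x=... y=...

x=19.073703 y=0.031391

pitch radius r_p = m·N/2 = 1.473·28/2 = 20.622000
base radius r_b = r_p·cos α = 20.622000·cos 24.266° = 18.799991
roll angle φ = 9.813° = 0.17126916 rad
x = r_b·(cos φ + φ·sin φ) = 18.799991·(0.98536925 + 0.17126916·0.17043308) = 19.073703
y = r_b·(sin φ − φ·cos φ) = 18.799991·(0.17043308 − 0.17126916·0.98536925) = 0.031391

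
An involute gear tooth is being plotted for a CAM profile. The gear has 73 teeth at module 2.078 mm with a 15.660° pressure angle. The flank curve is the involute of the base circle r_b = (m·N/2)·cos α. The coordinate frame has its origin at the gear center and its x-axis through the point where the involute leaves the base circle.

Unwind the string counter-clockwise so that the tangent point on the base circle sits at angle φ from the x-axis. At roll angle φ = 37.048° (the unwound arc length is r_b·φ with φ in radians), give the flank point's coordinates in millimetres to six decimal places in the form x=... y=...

pitch radius r_p = m·N/2 = 2.078·73/2 = 75.847000
base radius r_b = r_p·cos α = 75.847000·cos 15.660° = 73.031592
roll angle φ = 37.048° = 0.64660958 rad
x = r_b·(cos φ + φ·sin φ) = 73.031592·(0.79813105 + 0.64660958·0.60248388) = 86.739833
y = r_b·(sin φ − φ·cos φ) = 73.031592·(0.60248388 − 0.64660958·0.79813105) = 6.310272

x=86.739833 y=6.310272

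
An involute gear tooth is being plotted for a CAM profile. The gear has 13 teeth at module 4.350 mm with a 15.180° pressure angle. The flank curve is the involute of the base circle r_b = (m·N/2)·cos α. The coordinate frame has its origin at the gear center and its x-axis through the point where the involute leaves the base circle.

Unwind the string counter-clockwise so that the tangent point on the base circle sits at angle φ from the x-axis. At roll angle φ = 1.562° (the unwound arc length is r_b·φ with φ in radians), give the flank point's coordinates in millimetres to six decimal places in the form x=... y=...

pitch radius r_p = m·N/2 = 4.350·13/2 = 28.275000
base radius r_b = r_p·cos α = 28.275000·cos 15.180° = 27.288427
roll angle φ = 1.562° = 0.02726204 rad
x = r_b·(cos φ + φ·sin φ) = 27.288427·(0.99962841 + 0.02726204·0.02725867) = 27.298566
y = r_b·(sin φ − φ·cos φ) = 27.288427·(0.02725867 − 0.02726204·0.99962841) = 0.000184

x=27.298566 y=0.000184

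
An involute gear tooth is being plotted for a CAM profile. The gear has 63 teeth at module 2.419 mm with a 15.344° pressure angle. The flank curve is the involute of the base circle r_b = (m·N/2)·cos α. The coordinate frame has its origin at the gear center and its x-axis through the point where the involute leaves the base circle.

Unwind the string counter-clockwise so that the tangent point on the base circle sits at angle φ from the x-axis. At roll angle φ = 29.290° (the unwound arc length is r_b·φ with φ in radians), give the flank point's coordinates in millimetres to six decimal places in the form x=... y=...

pitch radius r_p = m·N/2 = 2.419·63/2 = 76.198500
base radius r_b = r_p·cos α = 76.198500·cos 15.344° = 73.482366
roll angle φ = 29.290° = 0.51120694 rad
x = r_b·(cos φ + φ·sin φ) = 73.482366·(0.87215467 + 0.51120694·0.48923024) = 82.465774
y = r_b·(sin φ − φ·cos φ) = 73.482366·(0.48923024 − 0.51120694·0.87215467) = 3.187571

x=82.465774 y=3.187571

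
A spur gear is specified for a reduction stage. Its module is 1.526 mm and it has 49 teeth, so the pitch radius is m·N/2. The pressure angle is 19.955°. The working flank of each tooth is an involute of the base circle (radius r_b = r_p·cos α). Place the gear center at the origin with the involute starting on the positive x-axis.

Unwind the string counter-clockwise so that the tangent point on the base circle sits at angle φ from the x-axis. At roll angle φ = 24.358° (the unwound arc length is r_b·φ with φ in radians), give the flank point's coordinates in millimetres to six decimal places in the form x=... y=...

x=38.175958 y=0.883887

pitch radius r_p = m·N/2 = 1.526·49/2 = 37.387000
base radius r_b = r_p·cos α = 37.387000·cos 19.955° = 35.142320
roll angle φ = 24.358° = 0.42512730 rad
x = r_b·(cos φ + φ·sin φ) = 35.142320·(0.91098624 + 0.42512730·0.41243675) = 38.175958
y = r_b·(sin φ − φ·cos φ) = 35.142320·(0.41243675 − 0.42512730·0.91098624) = 0.883887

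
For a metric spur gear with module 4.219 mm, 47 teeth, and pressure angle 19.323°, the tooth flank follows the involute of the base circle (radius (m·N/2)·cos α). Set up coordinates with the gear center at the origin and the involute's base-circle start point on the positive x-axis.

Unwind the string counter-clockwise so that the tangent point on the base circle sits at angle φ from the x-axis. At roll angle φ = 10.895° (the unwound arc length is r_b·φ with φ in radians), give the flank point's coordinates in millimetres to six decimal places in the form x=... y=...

pitch radius r_p = m·N/2 = 4.219·47/2 = 99.146500
base radius r_b = r_p·cos α = 99.146500·cos 19.323° = 93.561399
roll angle φ = 10.895° = 0.19015362 rad
x = r_b·(cos φ + φ·sin φ) = 93.561399·(0.98197521 + 0.19015362·0.18900975) = 95.237654
y = r_b·(sin φ − φ·cos φ) = 93.561399·(0.18900975 − 0.19015362·0.98197521) = 0.213657

x=95.237654 y=0.213657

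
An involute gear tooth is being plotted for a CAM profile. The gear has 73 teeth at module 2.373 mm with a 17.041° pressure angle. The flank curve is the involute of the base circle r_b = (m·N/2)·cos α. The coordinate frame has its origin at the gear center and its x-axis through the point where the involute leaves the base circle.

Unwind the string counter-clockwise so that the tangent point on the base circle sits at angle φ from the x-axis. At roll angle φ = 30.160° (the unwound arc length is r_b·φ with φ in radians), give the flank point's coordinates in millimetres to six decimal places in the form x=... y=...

pitch radius r_p = m·N/2 = 2.373·73/2 = 86.614500
base radius r_b = r_p·cos α = 86.614500·cos 17.041° = 82.811716
roll angle φ = 30.160° = 0.52639130 rad
x = r_b·(cos φ + φ·sin φ) = 82.811716·(0.86462577 + 0.52639130·0.50241645) = 93.502163
y = r_b·(sin φ − φ·cos φ) = 82.811716·(0.50241645 − 0.52639130·0.86462577) = 3.915749

x=93.502163 y=3.915749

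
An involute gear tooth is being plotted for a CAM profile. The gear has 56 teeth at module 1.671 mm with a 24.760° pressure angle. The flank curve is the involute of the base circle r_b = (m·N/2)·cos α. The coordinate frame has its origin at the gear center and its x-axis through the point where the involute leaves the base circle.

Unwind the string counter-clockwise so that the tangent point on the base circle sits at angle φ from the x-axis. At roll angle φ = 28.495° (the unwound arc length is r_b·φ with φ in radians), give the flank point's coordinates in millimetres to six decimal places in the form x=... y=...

pitch radius r_p = m·N/2 = 1.671·56/2 = 46.788000
base radius r_b = r_p·cos α = 46.788000·cos 24.760° = 42.486783
roll angle φ = 28.495° = 0.49733157 rad
x = r_b·(cos φ + φ·sin φ) = 42.486783·(0.87885875 + 0.49733157·0.47708207) = 47.420634
y = r_b·(sin φ − φ·cos φ) = 42.486783·(0.47708207 − 0.49733157·0.87885875) = 1.699381

x=47.420634 y=1.699381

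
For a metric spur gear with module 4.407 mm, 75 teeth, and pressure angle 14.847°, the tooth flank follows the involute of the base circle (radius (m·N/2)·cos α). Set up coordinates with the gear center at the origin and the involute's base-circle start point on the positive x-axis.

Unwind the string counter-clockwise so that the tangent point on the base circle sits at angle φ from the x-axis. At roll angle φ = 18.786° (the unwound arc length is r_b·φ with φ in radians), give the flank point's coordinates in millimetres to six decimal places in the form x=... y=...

pitch radius r_p = m·N/2 = 4.407·75/2 = 165.262500
base radius r_b = r_p·cos α = 165.262500·cos 14.847° = 159.744967
roll angle φ = 18.786° = 0.32787755 rad
x = r_b·(cos φ + φ·sin φ) = 159.744967·(0.94672798 + 0.32787755·0.32203438) = 168.102156
y = r_b·(sin φ − φ·cos φ) = 159.744967·(0.32203438 − 0.32787755·0.94672798) = 1.856799

x=168.102156 y=1.856799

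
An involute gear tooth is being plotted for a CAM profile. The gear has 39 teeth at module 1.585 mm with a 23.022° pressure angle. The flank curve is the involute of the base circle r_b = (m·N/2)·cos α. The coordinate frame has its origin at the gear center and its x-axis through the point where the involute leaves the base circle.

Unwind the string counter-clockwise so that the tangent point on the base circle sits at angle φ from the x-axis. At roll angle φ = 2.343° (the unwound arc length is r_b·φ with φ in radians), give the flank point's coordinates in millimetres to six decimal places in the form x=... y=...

x=28.469639 y=0.000648

pitch radius r_p = m·N/2 = 1.585·39/2 = 30.907500
base radius r_b = r_p·cos α = 30.907500·cos 23.022° = 28.445865
roll angle φ = 2.343° = 0.04089306 rad
x = r_b·(cos φ + φ·sin φ) = 28.445865·(0.99916400 + 0.04089306·0.04088167) = 28.469639
y = r_b·(sin φ − φ·cos φ) = 28.445865·(0.04088167 − 0.04089306·0.99916400) = 0.000648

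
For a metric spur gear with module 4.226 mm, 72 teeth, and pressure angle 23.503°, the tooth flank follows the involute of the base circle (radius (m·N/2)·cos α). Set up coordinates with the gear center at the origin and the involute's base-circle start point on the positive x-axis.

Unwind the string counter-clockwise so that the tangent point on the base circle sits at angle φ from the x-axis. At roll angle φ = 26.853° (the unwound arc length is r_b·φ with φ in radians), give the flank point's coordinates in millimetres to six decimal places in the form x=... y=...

pitch radius r_p = m·N/2 = 4.226·72/2 = 152.136000
base radius r_b = r_p·cos α = 152.136000·cos 23.503° = 139.514675
roll angle φ = 26.853° = 0.46867326 rad
x = r_b·(cos φ + φ·sin φ) = 139.514675·(0.89216836 + 0.46867326·0.45170301) = 154.005993
y = r_b·(sin φ − φ·cos φ) = 139.514675·(0.45170301 − 0.46867326·0.89216836) = 4.683166

x=154.005993 y=4.683166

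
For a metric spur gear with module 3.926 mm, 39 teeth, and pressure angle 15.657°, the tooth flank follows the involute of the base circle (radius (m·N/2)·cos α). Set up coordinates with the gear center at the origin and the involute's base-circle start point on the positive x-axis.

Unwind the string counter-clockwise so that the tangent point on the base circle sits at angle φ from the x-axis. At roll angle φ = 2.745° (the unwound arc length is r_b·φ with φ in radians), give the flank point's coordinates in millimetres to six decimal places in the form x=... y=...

x=73.800871 y=0.002701

pitch radius r_p = m·N/2 = 3.926·39/2 = 76.557000
base radius r_b = r_p·cos α = 76.557000·cos 15.657° = 73.716319
roll angle φ = 2.745° = 0.04790929 rad
x = r_b·(cos φ + φ·sin φ) = 73.716319·(0.99885257 + 0.04790929·0.04789096) = 73.800871
y = r_b·(sin φ − φ·cos φ) = 73.716319·(0.04789096 − 0.04790929·0.99885257) = 0.002701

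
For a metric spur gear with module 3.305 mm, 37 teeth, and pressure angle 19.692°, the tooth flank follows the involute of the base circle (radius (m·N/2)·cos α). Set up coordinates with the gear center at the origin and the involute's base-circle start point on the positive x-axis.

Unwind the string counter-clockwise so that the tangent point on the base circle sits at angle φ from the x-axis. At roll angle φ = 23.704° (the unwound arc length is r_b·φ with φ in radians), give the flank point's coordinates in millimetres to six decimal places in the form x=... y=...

x=62.284446 y=1.335660

pitch radius r_p = m·N/2 = 3.305·37/2 = 61.142500
base radius r_b = r_p·cos α = 61.142500·cos 19.692° = 57.566740
roll angle φ = 23.704° = 0.41371285 rad
x = r_b·(cos φ + φ·sin φ) = 57.566740·(0.91563453 + 0.41371285·0.40201170) = 62.284446
y = r_b·(sin φ − φ·cos φ) = 57.566740·(0.40201170 − 0.41371285·0.91563453) = 1.335660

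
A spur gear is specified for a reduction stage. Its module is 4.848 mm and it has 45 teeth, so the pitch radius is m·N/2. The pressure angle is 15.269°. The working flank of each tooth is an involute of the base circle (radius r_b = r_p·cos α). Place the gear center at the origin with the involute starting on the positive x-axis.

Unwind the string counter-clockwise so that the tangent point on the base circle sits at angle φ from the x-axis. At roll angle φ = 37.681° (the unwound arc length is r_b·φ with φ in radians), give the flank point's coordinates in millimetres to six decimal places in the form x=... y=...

x=125.583920 y=9.552436

pitch radius r_p = m·N/2 = 4.848·45/2 = 109.080000
base radius r_b = r_p·cos α = 109.080000·cos 15.269° = 105.229481
roll angle φ = 37.681° = 0.65765752 rad
x = r_b·(cos φ + φ·sin φ) = 105.229481·(0.79142628 + 0.65765752·0.61126463) = 125.583920
y = r_b·(sin φ − φ·cos φ) = 105.229481·(0.61126463 − 0.65765752·0.79142628) = 9.552436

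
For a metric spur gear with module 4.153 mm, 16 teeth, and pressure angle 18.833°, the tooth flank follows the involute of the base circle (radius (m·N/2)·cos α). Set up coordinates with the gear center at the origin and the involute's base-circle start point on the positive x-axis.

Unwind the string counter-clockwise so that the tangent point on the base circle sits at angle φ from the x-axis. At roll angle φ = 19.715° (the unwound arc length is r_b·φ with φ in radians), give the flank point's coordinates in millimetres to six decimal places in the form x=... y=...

pitch radius r_p = m·N/2 = 4.153·16/2 = 33.224000
base radius r_b = r_p·cos α = 33.224000·cos 18.833° = 31.445303
roll angle φ = 19.715° = 0.34409166 rad
x = r_b·(cos φ + φ·sin φ) = 31.445303·(0.94138226 + 0.34409166·0.33734172) = 33.252110
y = r_b·(sin φ − φ·cos φ) = 31.445303·(0.33734172 − 0.34409166·0.94138226) = 0.421994

x=33.252110 y=0.421994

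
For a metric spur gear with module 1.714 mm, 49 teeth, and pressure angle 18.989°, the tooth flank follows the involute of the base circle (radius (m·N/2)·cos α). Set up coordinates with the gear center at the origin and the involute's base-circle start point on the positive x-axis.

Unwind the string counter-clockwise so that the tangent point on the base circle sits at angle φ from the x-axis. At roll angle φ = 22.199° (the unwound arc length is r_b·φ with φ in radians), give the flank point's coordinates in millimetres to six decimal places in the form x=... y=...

pitch radius r_p = m·N/2 = 1.714·49/2 = 41.993000
base radius r_b = r_p·cos α = 41.993000·cos 18.989° = 39.707786
roll angle φ = 22.199° = 0.38744564 rad
x = r_b·(cos φ + φ·sin φ) = 39.707786·(0.92587718 + 0.38744564·0.37782463) = 42.577216
y = r_b·(sin φ − φ·cos φ) = 39.707786·(0.37782463 − 0.38744564·0.92587718) = 0.758321

x=42.577216 y=0.758321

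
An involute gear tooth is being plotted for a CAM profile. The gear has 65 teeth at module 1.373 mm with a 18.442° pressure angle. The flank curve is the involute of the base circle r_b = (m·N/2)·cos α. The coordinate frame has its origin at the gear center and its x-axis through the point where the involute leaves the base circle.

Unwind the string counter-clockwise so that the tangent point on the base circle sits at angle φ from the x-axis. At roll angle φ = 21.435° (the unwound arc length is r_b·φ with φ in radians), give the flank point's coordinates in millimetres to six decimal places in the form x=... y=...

pitch radius r_p = m·N/2 = 1.373·65/2 = 44.622500
base radius r_b = r_p·cos α = 44.622500·cos 18.442° = 42.330884
roll angle φ = 21.435° = 0.37411133 rad
x = r_b·(cos φ + φ·sin φ) = 42.330884·(0.93083275 + 0.37411133·0.36544547) = 45.190336
y = r_b·(sin φ − φ·cos φ) = 42.330884·(0.36544547 − 0.37411133·0.93083275) = 0.728531

x=45.190336 y=0.728531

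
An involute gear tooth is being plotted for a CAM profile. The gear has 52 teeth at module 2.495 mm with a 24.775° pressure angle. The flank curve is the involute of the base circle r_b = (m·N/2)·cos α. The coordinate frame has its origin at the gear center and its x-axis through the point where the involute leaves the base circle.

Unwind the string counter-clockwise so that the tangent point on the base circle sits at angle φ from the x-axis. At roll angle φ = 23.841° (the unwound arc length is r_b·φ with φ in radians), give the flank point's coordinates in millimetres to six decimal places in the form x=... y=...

x=63.779787 y=1.390135

pitch radius r_p = m·N/2 = 2.495·52/2 = 64.870000
base radius r_b = r_p·cos α = 64.870000·cos 24.775° = 58.899392
roll angle φ = 23.841° = 0.41610395 rad
x = r_b·(cos φ + φ·sin φ) = 58.899392·(0.91467066 + 0.41610395·0.40419992) = 63.779787
y = r_b·(sin φ − φ·cos φ) = 58.899392·(0.40419992 − 0.41610395·0.91467066) = 1.390135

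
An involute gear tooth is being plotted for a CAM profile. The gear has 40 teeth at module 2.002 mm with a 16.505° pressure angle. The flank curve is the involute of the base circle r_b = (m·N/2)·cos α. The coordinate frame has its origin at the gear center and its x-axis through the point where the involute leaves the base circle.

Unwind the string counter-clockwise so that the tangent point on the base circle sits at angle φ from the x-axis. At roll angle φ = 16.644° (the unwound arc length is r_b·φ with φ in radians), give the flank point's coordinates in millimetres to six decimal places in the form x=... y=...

x=39.975932 y=0.311053

pitch radius r_p = m·N/2 = 2.002·40/2 = 40.040000
base radius r_b = r_p·cos α = 40.040000·cos 16.505° = 38.390150
roll angle φ = 16.644° = 0.29049260 rad
x = r_b·(cos φ + φ·sin φ) = 38.390150·(0.95810290 + 0.29049260·0.28642422) = 39.975932
y = r_b·(sin φ − φ·cos φ) = 38.390150·(0.28642422 − 0.29049260·0.95810290) = 0.311053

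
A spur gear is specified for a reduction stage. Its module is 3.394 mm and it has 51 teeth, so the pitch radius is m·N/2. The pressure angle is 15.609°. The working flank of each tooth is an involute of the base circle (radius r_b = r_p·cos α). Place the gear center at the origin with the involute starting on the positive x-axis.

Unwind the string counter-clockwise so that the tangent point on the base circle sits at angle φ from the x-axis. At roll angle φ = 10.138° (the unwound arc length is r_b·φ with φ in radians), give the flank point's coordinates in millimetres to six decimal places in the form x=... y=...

pitch radius r_p = m·N/2 = 3.394·51/2 = 86.547000
base radius r_b = r_p·cos α = 86.547000·cos 15.609° = 83.355174
roll angle φ = 10.138° = 0.17694148 rad
x = r_b·(cos φ + φ·sin φ) = 83.355174·(0.98438666 + 0.17694148·0.17601963) = 84.649832
y = r_b·(sin φ − φ·cos φ) = 83.355174·(0.17601963 − 0.17694148·0.98438666) = 0.153440

x=84.649832 y=0.153440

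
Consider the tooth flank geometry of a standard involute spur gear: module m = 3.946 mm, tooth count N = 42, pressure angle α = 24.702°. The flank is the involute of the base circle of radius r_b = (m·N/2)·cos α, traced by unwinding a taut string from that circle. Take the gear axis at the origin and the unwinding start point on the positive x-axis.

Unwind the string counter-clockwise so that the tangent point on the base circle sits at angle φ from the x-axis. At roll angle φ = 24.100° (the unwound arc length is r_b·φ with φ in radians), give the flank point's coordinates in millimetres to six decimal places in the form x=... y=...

pitch radius r_p = m·N/2 = 3.946·42/2 = 82.866000
base radius r_b = r_p·cos α = 82.866000·cos 24.702° = 75.283230
roll angle φ = 24.100° = 0.42062435 rad
x = r_b·(cos φ + φ·sin φ) = 75.283230·(0.91283418 + 0.42062435·0.40833046) = 81.651281
y = r_b·(sin φ − φ·cos φ) = 75.283230·(0.40833046 − 0.42062435·0.91283418) = 1.834666

x=81.651281 y=1.834666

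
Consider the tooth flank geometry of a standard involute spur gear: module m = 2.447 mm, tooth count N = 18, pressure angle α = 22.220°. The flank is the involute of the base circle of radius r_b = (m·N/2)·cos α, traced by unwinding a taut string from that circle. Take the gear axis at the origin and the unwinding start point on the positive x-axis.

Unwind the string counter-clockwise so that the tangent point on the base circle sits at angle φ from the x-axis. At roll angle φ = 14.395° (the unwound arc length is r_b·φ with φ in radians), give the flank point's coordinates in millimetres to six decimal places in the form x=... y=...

pitch radius r_p = m·N/2 = 2.447·18/2 = 22.023000
base radius r_b = r_p·cos α = 22.023000·cos 22.220° = 20.387542
roll angle φ = 14.395° = 0.25124015 rad
x = r_b·(cos φ + φ·sin φ) = 20.387542·(0.96860486 + 0.25124015·0.24860536) = 21.020871
y = r_b·(sin φ − φ·cos φ) = 20.387542·(0.24860536 − 0.25124015·0.96860486) = 0.107094

x=21.020871 y=0.107094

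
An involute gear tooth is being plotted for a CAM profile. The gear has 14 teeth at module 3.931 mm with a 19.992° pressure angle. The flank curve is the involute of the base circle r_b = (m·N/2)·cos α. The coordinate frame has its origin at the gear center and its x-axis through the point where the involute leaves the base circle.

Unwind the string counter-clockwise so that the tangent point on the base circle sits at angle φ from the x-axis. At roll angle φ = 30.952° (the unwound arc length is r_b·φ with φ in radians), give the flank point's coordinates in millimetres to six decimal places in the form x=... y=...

pitch radius r_p = m·N/2 = 3.931·14/2 = 27.517000
base radius r_b = r_p·cos α = 27.517000·cos 19.992° = 25.858836
roll angle φ = 30.952° = 0.54021431 rad
x = r_b·(cos φ + φ·sin φ) = 25.858836·(0.85759848 + 0.54021431·0.51431980) = 29.361192
y = r_b·(sin φ − φ·cos φ) = 25.858836·(0.51431980 − 0.54021431·0.85759848) = 1.319649

x=29.361192 y=1.319649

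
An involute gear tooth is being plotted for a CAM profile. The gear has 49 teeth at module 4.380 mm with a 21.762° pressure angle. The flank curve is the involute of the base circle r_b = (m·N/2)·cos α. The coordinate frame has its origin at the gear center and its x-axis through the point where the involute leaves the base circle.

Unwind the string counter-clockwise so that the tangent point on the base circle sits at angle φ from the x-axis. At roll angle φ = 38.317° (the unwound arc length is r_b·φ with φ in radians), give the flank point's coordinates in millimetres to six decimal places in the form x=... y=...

pitch radius r_p = m·N/2 = 4.380·49/2 = 107.310000
base radius r_b = r_p·cos α = 107.310000·cos 21.762° = 99.662223
roll angle φ = 38.317° = 0.66875781 rad
x = r_b·(cos φ + φ·sin φ) = 99.662223·(0.78459244 + 0.66875781·0.62001185) = 119.517948
y = r_b·(sin φ − φ·cos φ) = 99.662223·(0.62001185 − 0.66875781·0.78459244) = 9.498759

x=119.517948 y=9.498759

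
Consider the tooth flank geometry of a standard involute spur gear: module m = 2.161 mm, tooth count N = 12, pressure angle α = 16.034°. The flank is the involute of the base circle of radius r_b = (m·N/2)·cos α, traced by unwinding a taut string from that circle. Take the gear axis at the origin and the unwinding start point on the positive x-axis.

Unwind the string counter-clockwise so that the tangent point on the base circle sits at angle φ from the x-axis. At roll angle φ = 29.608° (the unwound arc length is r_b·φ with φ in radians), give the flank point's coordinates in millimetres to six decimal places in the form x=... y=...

x=14.016014 y=0.558046

pitch radius r_p = m·N/2 = 2.161·12/2 = 12.966000
base radius r_b = r_p·cos α = 12.966000·cos 16.034° = 12.461596
roll angle φ = 29.608° = 0.51675708 rad
x = r_b·(cos φ + φ·sin φ) = 12.461596·(0.86942595 + 0.51675708·0.49406327) = 14.016014
y = r_b·(sin φ − φ·cos φ) = 12.461596·(0.49406327 − 0.51675708·0.86942595) = 0.558046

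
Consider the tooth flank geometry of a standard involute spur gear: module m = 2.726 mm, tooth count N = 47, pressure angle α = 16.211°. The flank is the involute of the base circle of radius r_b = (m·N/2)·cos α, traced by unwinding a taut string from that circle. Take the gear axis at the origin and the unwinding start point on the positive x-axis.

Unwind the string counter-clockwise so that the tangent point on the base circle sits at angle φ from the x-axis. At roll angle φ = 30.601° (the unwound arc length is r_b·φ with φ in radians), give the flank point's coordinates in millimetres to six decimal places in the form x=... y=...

x=69.671562 y=3.035653

pitch radius r_p = m·N/2 = 2.726·47/2 = 64.061000
base radius r_b = r_p·cos α = 64.061000·cos 16.211° = 61.513941
roll angle φ = 30.601° = 0.53408820 rad
x = r_b·(cos φ + φ·sin φ) = 61.513941·(0.86073314 + 0.53408820·0.50905644) = 69.671562
y = r_b·(sin φ − φ·cos φ) = 61.513941·(0.50905644 − 0.53408820·0.86073314) = 3.035653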